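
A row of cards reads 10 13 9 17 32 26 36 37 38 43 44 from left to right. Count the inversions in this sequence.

For each element, count later entries that are smaller:
10: 1
13: 1
9: 0
17: 0
32: 1
26: 0
36: 0
37: 0
38: 0
43: 0
44: 0
Sum: 1 + 1 + 0 + 0 + 1 + 0 + 0 + 0 + 0 + 0 + 0 = 3

Inversions: 3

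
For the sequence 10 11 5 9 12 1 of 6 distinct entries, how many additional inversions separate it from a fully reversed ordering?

6

Maximum inversions for 6 distinct elements is C(6, 2) = 6·5/2 = 15.
Current inversions — for each element, count later smaller elements:
10: 3
11: 3
5: 1
9: 1
12: 1
1: 0
Current total: 3 + 3 + 1 + 1 + 1 + 0 = 9
Shortfall: 15 − 9 = 6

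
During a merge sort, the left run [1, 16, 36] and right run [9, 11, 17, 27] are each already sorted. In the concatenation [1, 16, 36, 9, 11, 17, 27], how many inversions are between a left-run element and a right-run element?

6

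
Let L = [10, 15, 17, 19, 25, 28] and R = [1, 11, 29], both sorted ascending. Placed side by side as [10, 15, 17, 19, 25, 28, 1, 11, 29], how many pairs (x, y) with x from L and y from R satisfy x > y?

Take each right-half value and tally the left-half values above it:
r = 1: 10, 15, 17, 19, 25, 28 → 6
r = 11: 15, 17, 19, 25, 28 → 5
r = 29: none → 0
Cross-inversions: 6 + 5 + 0 = 11

Split inversions: 11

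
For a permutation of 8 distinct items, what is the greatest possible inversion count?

28

A reversed (strictly descending) arrangement makes every pair an inversion, giving C(8, 2) inversions.
C(8, 2) = 8·7/2 = 28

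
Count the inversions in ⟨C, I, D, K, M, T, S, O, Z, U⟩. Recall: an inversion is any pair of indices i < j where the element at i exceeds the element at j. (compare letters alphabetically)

There are 5 inversions.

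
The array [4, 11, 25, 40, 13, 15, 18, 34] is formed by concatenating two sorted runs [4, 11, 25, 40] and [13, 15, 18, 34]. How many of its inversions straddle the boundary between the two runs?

For each element r of the right run, count left-run elements greater than r:
r = 13: 25, 40 → 2
r = 15: 25, 40 → 2
r = 18: 25, 40 → 2
r = 34: 40 → 1
Cross-inversions: 2 + 2 + 2 + 1 = 7

There are 7 split inversions.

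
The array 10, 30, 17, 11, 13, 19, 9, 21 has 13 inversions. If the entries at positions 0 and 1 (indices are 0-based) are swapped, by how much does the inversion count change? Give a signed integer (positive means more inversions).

+1

Positions 0 and 1 hold 10 and 30; after swapping, the array is [30, 10, 17, 11, 13, 19, 9, 21].
Element-by-element contributions:
30: 7
10: 1
17: 3
11: 1
13: 1
19: 1
9: 0
21: 0
Sum: 7 + 1 + 3 + 1 + 1 + 1 + 0 + 0 = 14
Change: 14 − 13 = +1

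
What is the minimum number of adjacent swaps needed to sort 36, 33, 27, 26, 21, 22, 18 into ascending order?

Minimum adjacent swaps = number of inversions (each swap of adjacent out-of-order elements removes one inversion and no swap can remove more).
Count inversions — for each element, later elements that are smaller:
36: 33, 27, 26, 21, 22, 18 → 6
33: 27, 26, 21, 22, 18 → 5
27: 26, 21, 22, 18 → 4
26: 21, 22, 18 → 3
21: 18 → 1
22: 18 → 1
18: none → 0
Total inversions: 6 + 5 + 4 + 3 + 1 + 1 + 0 = 20

20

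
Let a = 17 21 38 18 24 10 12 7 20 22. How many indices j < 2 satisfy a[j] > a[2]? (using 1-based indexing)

The element at index 2 is 21.
Elements before it: 17
None of them are larger than 21.

0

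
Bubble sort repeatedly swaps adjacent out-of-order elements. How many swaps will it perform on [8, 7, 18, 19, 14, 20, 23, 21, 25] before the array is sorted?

4

Each adjacent swap fixes exactly one inversion, so the minimum swap count equals the number of inversions.
Count inversions — for each element, later elements that are smaller:
8: 7 → 1
7: none → 0
18: 14 → 1
19: 14 → 1
14: none → 0
20: none → 0
23: 21 → 1
21: none → 0
25: none → 0
Total inversions: 1 + 0 + 1 + 1 + 0 + 0 + 1 + 0 + 0 = 4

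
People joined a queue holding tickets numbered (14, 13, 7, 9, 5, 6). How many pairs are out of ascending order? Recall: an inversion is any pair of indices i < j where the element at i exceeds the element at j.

Sweep left to right; for each value list the smaller values that follow it:
14: 5
13: 4
7: 2
9: 2
5: 0
6: 0
Sum: 5 + 4 + 2 + 2 + 0 + 0 = 13

There are 13 inversions.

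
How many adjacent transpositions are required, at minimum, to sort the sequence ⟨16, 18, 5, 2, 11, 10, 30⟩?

10

Each adjacent swap fixes exactly one inversion, so the minimum swap count equals the number of inversions.
Count inversions — for each element, later elements that are smaller:
16: 5, 2, 11, 10 → 4
18: 5, 2, 11, 10 → 4
5: 2 → 1
2: none → 0
11: 10 → 1
10: none → 0
30: none → 0
Total inversions: 4 + 4 + 1 + 0 + 1 + 0 + 0 = 10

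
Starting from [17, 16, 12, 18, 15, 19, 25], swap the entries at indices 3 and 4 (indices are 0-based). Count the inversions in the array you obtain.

Positions 3 and 4 hold 18 and 15; after swapping, the array is [17, 16, 12, 15, 18, 19, 25].
Element-by-element contributions:
17 → 16, 12, 15 → 3
16 → 12, 15 → 2
12 → none → 0
15 → none → 0
18 → none → 0
19 → none → 0
25 → none → 0
Sum: 3 + 2 + 0 + 0 + 0 + 0 + 0 = 5

There are 5 inversions.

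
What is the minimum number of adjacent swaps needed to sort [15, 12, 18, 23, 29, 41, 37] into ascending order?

There are 2 adjacent swaps.

Each adjacent swap fixes exactly one inversion, so the minimum swap count equals the number of inversions.
Count inversions — for each element, later elements that are smaller:
15: 12 → 1
12: none → 0
18: none → 0
23: none → 0
29: none → 0
41: 37 → 1
37: none → 0
Total inversions: 1 + 0 + 0 + 0 + 0 + 1 + 0 = 2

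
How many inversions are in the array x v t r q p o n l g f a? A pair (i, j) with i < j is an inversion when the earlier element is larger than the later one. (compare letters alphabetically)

For each element, count later entries that are smaller:
x → v, t, r, q, p, o, n, l, g, f, a → 11
v → t, r, q, p, o, n, l, g, f, a → 10
t → r, q, p, o, n, l, g, f, a → 9
r → q, p, o, n, l, g, f, a → 8
q → p, o, n, l, g, f, a → 7
p → o, n, l, g, f, a → 6
o → n, l, g, f, a → 5
n → l, g, f, a → 4
l → g, f, a → 3
g → f, a → 2
f → a → 1
a → none → 0
Sum: 11 + 10 + 9 + 8 + 7 + 6 + 5 + 4 + 3 + 2 + 1 + 0 = 66

There are 66 inversions.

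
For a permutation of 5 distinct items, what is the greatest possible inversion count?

The maximum occurs when the array is in strictly decreasing order: every one of the C(5, 2) pairs is inverted.
C(5, 2) = 5·4/2 = 10

10 inversions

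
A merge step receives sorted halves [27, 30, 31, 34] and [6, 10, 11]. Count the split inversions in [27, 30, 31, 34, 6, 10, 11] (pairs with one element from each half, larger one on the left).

Count, for every r in R, how many entries of L exceed r:
r = 6: 27, 30, 31, 34 → 4
r = 10: 27, 30, 31, 34 → 4
r = 11: 27, 30, 31, 34 → 4
Cross-inversions: 4 + 4 + 4 = 12

12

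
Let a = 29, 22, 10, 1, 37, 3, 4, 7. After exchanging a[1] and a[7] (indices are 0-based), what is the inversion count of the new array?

15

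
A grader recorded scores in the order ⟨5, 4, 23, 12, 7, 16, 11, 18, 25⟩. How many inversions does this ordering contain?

For each element, count later entries that are smaller:
5: 1
4: 0
23: 5
12: 2
7: 0
16: 1
11: 0
18: 0
25: 0
Sum: 1 + 0 + 5 + 2 + 0 + 1 + 0 + 0 + 0 = 9

9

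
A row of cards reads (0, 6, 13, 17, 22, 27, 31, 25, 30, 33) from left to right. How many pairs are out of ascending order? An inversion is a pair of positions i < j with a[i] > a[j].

3

Sweep left to right; for each value list the smaller values that follow it:
0 → none → 0
6 → none → 0
13 → none → 0
17 → none → 0
22 → none → 0
27 → 25 → 1
31 → 25, 30 → 2
25 → none → 0
30 → none → 0
33 → none → 0
Sum: 0 + 0 + 0 + 0 + 0 + 1 + 2 + 0 + 0 + 0 = 3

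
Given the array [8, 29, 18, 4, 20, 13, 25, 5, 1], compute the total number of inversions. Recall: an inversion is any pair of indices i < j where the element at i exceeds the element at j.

Element-by-element contributions:
8: 3
29: 7
18: 4
4: 1
20: 3
13: 2
25: 2
5: 1
1: 0
Sum: 3 + 7 + 4 + 1 + 3 + 2 + 2 + 1 + 0 = 23

23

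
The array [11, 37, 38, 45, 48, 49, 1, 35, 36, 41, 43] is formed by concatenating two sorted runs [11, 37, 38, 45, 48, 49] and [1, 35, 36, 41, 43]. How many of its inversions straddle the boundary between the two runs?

22 cross-inversions

Count, for every r in R, how many entries of L exceed r:
r = 1: 11, 37, 38, 45, 48, 49 → 6
r = 35: 37, 38, 45, 48, 49 → 5
r = 36: 37, 38, 45, 48, 49 → 5
r = 41: 45, 48, 49 → 3
r = 43: 45, 48, 49 → 3
Cross-inversions: 6 + 5 + 5 + 3 + 3 = 22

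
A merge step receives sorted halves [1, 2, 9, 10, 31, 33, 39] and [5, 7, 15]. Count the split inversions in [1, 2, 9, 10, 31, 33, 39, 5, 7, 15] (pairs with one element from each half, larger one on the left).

13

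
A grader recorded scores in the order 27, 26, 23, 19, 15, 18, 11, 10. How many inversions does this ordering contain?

27

Element-by-element contributions:
27: 7
26: 6
23: 5
19: 4
15: 2
18: 2
11: 1
10: 0
Sum: 7 + 6 + 5 + 4 + 2 + 2 + 1 + 0 = 27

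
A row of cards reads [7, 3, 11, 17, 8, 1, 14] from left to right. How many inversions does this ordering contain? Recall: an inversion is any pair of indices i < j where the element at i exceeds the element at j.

Sweep left to right; for each value list the smaller values that follow it:
7: 2
3: 1
11: 2
17: 3
8: 1
1: 0
14: 0
Sum: 2 + 1 + 2 + 3 + 1 + 0 + 0 = 9

There are 9 out-of-order pairs.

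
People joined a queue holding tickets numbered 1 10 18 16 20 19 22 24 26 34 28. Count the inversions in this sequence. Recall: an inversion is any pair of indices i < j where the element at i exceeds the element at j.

Element-by-element contributions:
1 → none → 0
10 → none → 0
18 → 16 → 1
16 → none → 0
20 → 19 → 1
19 → none → 0
22 → none → 0
24 → none → 0
26 → none → 0
34 → 28 → 1
28 → none → 0
Sum: 0 + 0 + 1 + 0 + 1 + 0 + 0 + 0 + 0 + 1 + 0 = 3

Inversions: 3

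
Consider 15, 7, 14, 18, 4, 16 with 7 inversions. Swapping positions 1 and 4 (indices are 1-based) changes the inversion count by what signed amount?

Positions 1 and 4 hold 15 and 18; after swapping, the array is [18, 7, 14, 15, 4, 16].
Element-by-element contributions:
18: 5
7: 1
14: 1
15: 1
4: 0
16: 0
Sum: 5 + 1 + 1 + 1 + 0 + 0 = 8
Change: 8 − 7 = +1

+1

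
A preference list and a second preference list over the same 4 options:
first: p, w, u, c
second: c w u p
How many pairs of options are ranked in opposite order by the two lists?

5

Assign each item its position (1..4) in the first ordering, then rewrite the second ordering as that position sequence:
positions: p→1, w→2, u→3, c→4
second ordering as positions: [4, 2, 3, 1]
Discordant pairs = inversions in this position sequence.
4: 2, 3, 1 → 3
2: 1 → 1
3: 1 → 1
1: 0
Total: 3 + 1 + 1 + 0 = 5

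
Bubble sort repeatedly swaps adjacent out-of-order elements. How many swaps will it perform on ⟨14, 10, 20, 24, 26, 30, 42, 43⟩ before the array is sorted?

1 swap

Minimum adjacent swaps = number of inversions (each swap of adjacent out-of-order elements removes one inversion and no swap can remove more).
Count inversions — for each element, later elements that are smaller:
14: 10 → 1
10: none → 0
20: none → 0
24: none → 0
26: none → 0
30: none → 0
42: none → 0
43: none → 0
Total inversions: 1 + 0 + 0 + 0 + 0 + 0 + 0 + 0 = 1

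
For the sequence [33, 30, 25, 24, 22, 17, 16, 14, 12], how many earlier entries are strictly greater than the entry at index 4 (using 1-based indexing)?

3

The element at index 4 is 24.
Elements before it: 33, 30, 25
Those larger than 24: 33, 30, 25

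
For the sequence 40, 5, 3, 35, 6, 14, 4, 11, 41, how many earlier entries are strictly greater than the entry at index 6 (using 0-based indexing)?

5 such elements

The element at index 6 is 4.
Elements before it: 40, 5, 3, 35, 6, 14
Those larger than 4: 40, 5, 35, 6, 14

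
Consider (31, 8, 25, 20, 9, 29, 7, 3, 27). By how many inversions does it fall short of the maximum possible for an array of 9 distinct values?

13 inversions short

Maximum inversions for 9 distinct elements is C(9, 2) = 9·8/2 = 36.
Current inversions — for each element, count later smaller elements:
31: 8
8: 2
25: 4
20: 3
9: 2
29: 3
7: 1
3: 0
27: 0
Current total: 8 + 2 + 4 + 3 + 2 + 3 + 1 + 0 + 0 = 23
Shortfall: 36 − 23 = 13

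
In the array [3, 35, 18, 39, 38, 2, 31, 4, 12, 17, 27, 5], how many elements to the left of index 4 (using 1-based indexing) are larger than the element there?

0

The element at index 4 is 39.
Elements before it: 3, 35, 18
None of them are larger than 39.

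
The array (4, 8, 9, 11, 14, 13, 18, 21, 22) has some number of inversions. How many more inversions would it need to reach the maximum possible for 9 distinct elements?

Maximum inversions for 9 distinct elements is C(9, 2) = 9·8/2 = 36.
Current inversions — for each element, count later smaller elements:
4: 0
8: 0
9: 0
11: 0
14: 1
13: 0
18: 0
21: 0
22: 0
Current total: 0 + 0 + 0 + 0 + 1 + 0 + 0 + 0 + 0 = 1
Shortfall: 36 − 1 = 35

35 inversions short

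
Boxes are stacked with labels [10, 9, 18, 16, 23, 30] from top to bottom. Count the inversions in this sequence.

2

For each element, count later entries that are smaller:
10: 1
9: 0
18: 1
16: 0
23: 0
30: 0
Sum: 1 + 0 + 1 + 0 + 0 + 0 = 2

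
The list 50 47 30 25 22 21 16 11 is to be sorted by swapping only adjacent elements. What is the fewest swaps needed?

Each adjacent swap fixes exactly one inversion, so the minimum swap count equals the number of inversions.
Count inversions — for each element, later elements that are smaller:
50: 47, 30, 25, 22, 21, 16, 11 → 7
47: 30, 25, 22, 21, 16, 11 → 6
30: 25, 22, 21, 16, 11 → 5
25: 22, 21, 16, 11 → 4
22: 21, 16, 11 → 3
21: 16, 11 → 2
16: 11 → 1
11: none → 0
Total inversions: 7 + 6 + 5 + 4 + 3 + 2 + 1 + 0 = 28

28 adjacent swaps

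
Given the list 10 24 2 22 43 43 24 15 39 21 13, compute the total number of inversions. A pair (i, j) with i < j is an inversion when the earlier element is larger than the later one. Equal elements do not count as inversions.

Element-by-element contributions:
10 → 2 → 1
24 → 2, 22, 15, 21, 13 → 5
2 → none → 0
22 → 15, 21, 13 → 3
43 → 24, 15, 39, 21, 13 → 5
43 → 24, 15, 39, 21, 13 → 5
24 → 15, 21, 13 → 3
15 → 13 → 1
39 → 21, 13 → 2
21 → 13 → 1
13 → none → 0
Sum: 1 + 5 + 0 + 3 + 5 + 5 + 3 + 1 + 2 + 1 + 0 = 26

26 out-of-order pairs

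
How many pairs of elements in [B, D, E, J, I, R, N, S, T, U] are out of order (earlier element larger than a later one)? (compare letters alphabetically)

Count, for each position, how many later elements it exceeds:
B: 0
D: 0
E: 0
J: 1
I: 0
R: 1
N: 0
S: 0
T: 0
U: 0
Sum: 0 + 0 + 0 + 1 + 0 + 1 + 0 + 0 + 0 + 0 = 2

2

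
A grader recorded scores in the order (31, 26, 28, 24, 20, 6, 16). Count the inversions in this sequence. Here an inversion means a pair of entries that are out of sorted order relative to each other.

19 inversions

Sweep left to right; for each value list the smaller values that follow it:
31 → 26, 28, 24, 20, 6, 16 → 6
26 → 24, 20, 6, 16 → 4
28 → 24, 20, 6, 16 → 4
24 → 20, 6, 16 → 3
20 → 6, 16 → 2
6 → none → 0
16 → none → 0
Sum: 6 + 4 + 4 + 3 + 2 + 0 + 0 = 19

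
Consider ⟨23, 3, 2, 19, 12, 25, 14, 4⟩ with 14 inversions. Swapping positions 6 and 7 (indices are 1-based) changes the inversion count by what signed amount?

Positions 6 and 7 hold 25 and 14; after swapping, the array is [23, 3, 2, 19, 12, 14, 25, 4].
For each element, count later entries that are smaller:
23 → 3, 2, 19, 12, 14, 4 → 6
3 → 2 → 1
2 → none → 0
19 → 12, 14, 4 → 3
12 → 4 → 1
14 → 4 → 1
25 → 4 → 1
4 → none → 0
Sum: 6 + 1 + 0 + 3 + 1 + 1 + 1 + 0 = 13
Change: 13 − 14 = -1

-1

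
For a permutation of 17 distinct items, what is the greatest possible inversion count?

The maximum occurs when the array is in strictly decreasing order: every one of the C(17, 2) pairs is inverted.
C(17, 2) = 17·16/2 = 136

136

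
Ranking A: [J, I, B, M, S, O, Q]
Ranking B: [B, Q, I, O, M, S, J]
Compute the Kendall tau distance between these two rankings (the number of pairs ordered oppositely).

Assign each item its position (1..7) in the first ordering, then rewrite the second ordering as that position sequence:
positions: J→1, I→2, B→3, M→4, S→5, O→6, Q→7
second ordering as positions: [3, 7, 2, 6, 4, 5, 1]
Discordant pairs = inversions in this position sequence.
3: 2, 1 → 2
7: 2, 6, 4, 5, 1 → 5
2: 1 → 1
6: 4, 5, 1 → 3
4: 1 → 1
5: 1 → 1
1: 0
Total: 2 + 5 + 1 + 3 + 1 + 1 + 0 = 13

13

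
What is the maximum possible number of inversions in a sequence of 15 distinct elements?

The maximum occurs when the array is in strictly decreasing order: every one of the C(15, 2) pairs is inverted.
C(15, 2) = 15·14/2 = 105

105 inversions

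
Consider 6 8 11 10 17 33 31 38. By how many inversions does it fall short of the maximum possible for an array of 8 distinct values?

26 inversions short

Maximum inversions for 8 distinct elements is C(8, 2) = 8·7/2 = 28.
Current inversions — for each element, count later smaller elements:
6: 0
8: 0
11: 1
10: 0
17: 0
33: 1
31: 0
38: 0
Current total: 0 + 0 + 1 + 0 + 0 + 1 + 0 + 0 = 2
Shortfall: 28 − 2 = 26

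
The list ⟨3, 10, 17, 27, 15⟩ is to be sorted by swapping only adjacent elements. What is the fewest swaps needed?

2 swaps

Each adjacent swap fixes exactly one inversion, so the minimum swap count equals the number of inversions.
Count inversions — for each element, later elements that are smaller:
3: none → 0
10: none → 0
17: 15 → 1
27: 15 → 1
15: none → 0
Total inversions: 0 + 0 + 1 + 1 + 0 = 2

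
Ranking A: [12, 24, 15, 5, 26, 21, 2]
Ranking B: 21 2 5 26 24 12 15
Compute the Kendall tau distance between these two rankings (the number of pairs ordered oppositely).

17 discordant pairs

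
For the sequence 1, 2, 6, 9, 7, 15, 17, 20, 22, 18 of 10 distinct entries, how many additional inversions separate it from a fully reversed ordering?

Maximum inversions for 10 distinct elements is C(10, 2) = 10·9/2 = 45.
Current inversions — for each element, count later smaller elements:
1: 0
2: 0
6: 0
9: 1
7: 0
15: 0
17: 0
20: 1
22: 1
18: 0
Current total: 0 + 0 + 0 + 1 + 0 + 0 + 0 + 1 + 1 + 0 = 3
Shortfall: 45 − 3 = 42

42 inversions short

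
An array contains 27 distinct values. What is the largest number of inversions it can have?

A reversed (strictly descending) arrangement makes every pair an inversion, giving C(27, 2) inversions.
C(27, 2) = 27·26/2 = 351

351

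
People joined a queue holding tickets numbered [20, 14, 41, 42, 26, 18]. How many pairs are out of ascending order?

Element-by-element contributions:
20 → 14, 18 → 2
14 → none → 0
41 → 26, 18 → 2
42 → 26, 18 → 2
26 → 18 → 1
18 → none → 0
Sum: 2 + 0 + 2 + 2 + 1 + 0 = 7

7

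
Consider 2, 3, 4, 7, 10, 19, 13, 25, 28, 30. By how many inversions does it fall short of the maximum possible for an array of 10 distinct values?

Maximum inversions for 10 distinct elements is C(10, 2) = 10·9/2 = 45.
Current inversions — for each element, count later smaller elements:
2: 0
3: 0
4: 0
7: 0
10: 0
19: 1
13: 0
25: 0
28: 0
30: 0
Current total: 0 + 0 + 0 + 0 + 0 + 1 + 0 + 0 + 0 + 0 = 1
Shortfall: 45 − 1 = 44

44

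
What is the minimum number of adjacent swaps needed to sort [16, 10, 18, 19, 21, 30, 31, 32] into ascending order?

1

Each adjacent swap fixes exactly one inversion, so the minimum swap count equals the number of inversions.
Count inversions — for each element, later elements that are smaller:
16: 10 → 1
10: none → 0
18: none → 0
19: none → 0
21: none → 0
30: none → 0
31: none → 0
32: none → 0
Total inversions: 1 + 0 + 0 + 0 + 0 + 0 + 0 + 0 = 1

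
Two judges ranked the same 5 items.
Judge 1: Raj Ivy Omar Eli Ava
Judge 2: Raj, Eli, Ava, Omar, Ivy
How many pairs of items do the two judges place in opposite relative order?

Assign each item its position (1..5) in the first ordering, then rewrite the second ordering as that position sequence:
positions: Raj→1, Ivy→2, Omar→3, Eli→4, Ava→5
second ordering as positions: [1, 4, 5, 3, 2]
Discordant pairs = inversions in this position sequence.
1: 0
4: 3, 2 → 2
5: 3, 2 → 2
3: 2 → 1
2: 0
Total: 0 + 2 + 2 + 1 + 0 = 5

5 discordant pairs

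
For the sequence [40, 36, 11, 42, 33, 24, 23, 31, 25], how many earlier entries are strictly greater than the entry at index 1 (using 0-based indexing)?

1 such element

The element at index 1 is 36.
Elements before it: 40
Those larger than 36: 40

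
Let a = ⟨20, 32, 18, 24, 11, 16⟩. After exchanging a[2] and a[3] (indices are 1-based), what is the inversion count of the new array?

Positions 2 and 3 hold 32 and 18; after swapping, the array is [20, 18, 32, 24, 11, 16].
Sweep left to right; for each value list the smaller values that follow it:
20: 3
18: 2
32: 3
24: 2
11: 0
16: 0
Sum: 3 + 2 + 3 + 2 + 0 + 0 = 10

10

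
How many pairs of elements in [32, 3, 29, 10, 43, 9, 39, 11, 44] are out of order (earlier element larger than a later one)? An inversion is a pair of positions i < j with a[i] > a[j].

There are 13 inversions.

For each element, count later entries that are smaller:
32 → 3, 29, 10, 9, 11 → 5
3 → none → 0
29 → 10, 9, 11 → 3
10 → 9 → 1
43 → 9, 39, 11 → 3
9 → none → 0
39 → 11 → 1
11 → none → 0
44 → none → 0
Sum: 5 + 0 + 3 + 1 + 3 + 0 + 1 + 0 + 0 = 13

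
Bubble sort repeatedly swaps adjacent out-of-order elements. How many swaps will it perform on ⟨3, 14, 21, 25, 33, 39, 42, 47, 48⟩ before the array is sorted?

0

The minimum number of adjacent swaps to sort an array equals its inversion count, since every such swap removes exactly one inversion.
Count inversions — for each element, later elements that are smaller:
3: none → 0
14: none → 0
21: none → 0
25: none → 0
33: none → 0
39: none → 0
42: none → 0
47: none → 0
48: none → 0
Total inversions: 0 + 0 + 0 + 0 + 0 + 0 + 0 + 0 + 0 = 0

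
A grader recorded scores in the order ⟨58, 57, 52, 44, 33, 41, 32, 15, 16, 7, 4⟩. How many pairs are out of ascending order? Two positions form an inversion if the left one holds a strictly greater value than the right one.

Count, for each position, how many later elements it exceeds:
58 → 57, 52, 44, 33, 41, 32, 15, 16, 7, 4 → 10
57 → 52, 44, 33, 41, 32, 15, 16, 7, 4 → 9
52 → 44, 33, 41, 32, 15, 16, 7, 4 → 8
44 → 33, 41, 32, 15, 16, 7, 4 → 7
33 → 32, 15, 16, 7, 4 → 5
41 → 32, 15, 16, 7, 4 → 5
32 → 15, 16, 7, 4 → 4
15 → 7, 4 → 2
16 → 7, 4 → 2
7 → 4 → 1
4 → none → 0
Sum: 10 + 9 + 8 + 7 + 5 + 5 + 4 + 2 + 2 + 1 + 0 = 53

53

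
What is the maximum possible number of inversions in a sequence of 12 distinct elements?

66 inversions

A reversed (strictly descending) arrangement makes every pair an inversion, giving C(12, 2) inversions.
C(12, 2) = 12·11/2 = 66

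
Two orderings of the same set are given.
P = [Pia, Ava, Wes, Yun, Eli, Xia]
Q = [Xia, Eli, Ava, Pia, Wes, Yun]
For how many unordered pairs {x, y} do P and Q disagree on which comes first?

Assign each item its position (1..6) in the first ordering, then rewrite the second ordering as that position sequence:
positions: Pia→1, Ava→2, Wes→3, Yun→4, Eli→5, Xia→6
second ordering as positions: [6, 5, 2, 1, 3, 4]
Discordant pairs = inversions in this position sequence.
6: 5, 2, 1, 3, 4 → 5
5: 2, 1, 3, 4 → 4
2: 1 → 1
1: 0
3: 0
4: 0
Total: 5 + 4 + 1 + 0 + 0 + 0 = 10

10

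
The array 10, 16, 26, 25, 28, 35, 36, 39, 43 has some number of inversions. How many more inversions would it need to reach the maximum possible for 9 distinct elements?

Maximum inversions for 9 distinct elements is C(9, 2) = 9·8/2 = 36.
Current inversions — for each element, count later smaller elements:
10: 0
16: 0
26: 1
25: 0
28: 0
35: 0
36: 0
39: 0
43: 0
Current total: 0 + 0 + 1 + 0 + 0 + 0 + 0 + 0 + 0 = 1
Shortfall: 36 − 1 = 35

35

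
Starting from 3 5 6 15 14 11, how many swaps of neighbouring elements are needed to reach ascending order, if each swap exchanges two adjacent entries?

3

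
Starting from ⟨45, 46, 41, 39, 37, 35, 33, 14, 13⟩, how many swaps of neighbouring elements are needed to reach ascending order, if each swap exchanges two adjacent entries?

Each adjacent swap fixes exactly one inversion, so the minimum swap count equals the number of inversions.
Count inversions — for each element, later elements that are smaller:
45: 41, 39, 37, 35, 33, 14, 13 → 7
46: 41, 39, 37, 35, 33, 14, 13 → 7
41: 39, 37, 35, 33, 14, 13 → 6
39: 37, 35, 33, 14, 13 → 5
37: 35, 33, 14, 13 → 4
35: 33, 14, 13 → 3
33: 14, 13 → 2
14: 13 → 1
13: none → 0
Total inversions: 7 + 7 + 6 + 5 + 4 + 3 + 2 + 1 + 0 = 35

Adjacent swaps: 35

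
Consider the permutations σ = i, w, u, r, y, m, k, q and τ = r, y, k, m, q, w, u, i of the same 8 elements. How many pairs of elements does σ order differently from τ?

Assign each item its position (1..8) in the first ordering, then rewrite the second ordering as that position sequence:
positions: i→1, w→2, u→3, r→4, y→5, m→6, k→7, q→8
second ordering as positions: [4, 5, 7, 6, 8, 2, 3, 1]
Discordant pairs = inversions in this position sequence.
4: 2, 3, 1 → 3
5: 2, 3, 1 → 3
7: 6, 2, 3, 1 → 4
6: 2, 3, 1 → 3
8: 2, 3, 1 → 3
2: 1 → 1
3: 1 → 1
1: 0
Total: 3 + 3 + 4 + 3 + 3 + 1 + 1 + 0 = 18

18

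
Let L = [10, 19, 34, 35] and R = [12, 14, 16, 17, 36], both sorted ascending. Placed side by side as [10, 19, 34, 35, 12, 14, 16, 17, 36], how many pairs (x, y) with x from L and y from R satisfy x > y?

12 split inversions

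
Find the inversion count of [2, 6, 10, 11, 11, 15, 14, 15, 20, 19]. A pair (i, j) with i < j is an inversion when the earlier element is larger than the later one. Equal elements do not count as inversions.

Count, for each position, how many later elements it exceeds:
2: 0
6: 0
10: 0
11: 0
11: 0
15: 1
14: 0
15: 0
20: 1
19: 0
Sum: 0 + 0 + 0 + 0 + 0 + 1 + 0 + 0 + 1 + 0 = 2

Out-of-order pairs: 2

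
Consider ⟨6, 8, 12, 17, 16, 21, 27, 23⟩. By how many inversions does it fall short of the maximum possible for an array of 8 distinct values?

Maximum inversions for 8 distinct elements is C(8, 2) = 8·7/2 = 28.
Current inversions — for each element, count later smaller elements:
6: 0
8: 0
12: 0
17: 1
16: 0
21: 0
27: 1
23: 0
Current total: 0 + 0 + 0 + 1 + 0 + 0 + 1 + 0 = 2
Shortfall: 28 − 2 = 26

26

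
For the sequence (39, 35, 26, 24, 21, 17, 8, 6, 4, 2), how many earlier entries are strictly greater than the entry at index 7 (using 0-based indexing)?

7 such elements

The element at index 7 is 6.
Elements before it: 39, 35, 26, 24, 21, 17, 8
Those larger than 6: 39, 35, 26, 24, 21, 17, 8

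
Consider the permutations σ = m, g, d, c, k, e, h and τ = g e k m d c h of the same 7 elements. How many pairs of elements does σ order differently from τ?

Assign each item its position (1..7) in the first ordering, then rewrite the second ordering as that position sequence:
positions: m→1, g→2, d→3, c→4, k→5, e→6, h→7
second ordering as positions: [2, 6, 5, 1, 3, 4, 7]
Discordant pairs = inversions in this position sequence.
2: 1 → 1
6: 5, 1, 3, 4 → 4
5: 1, 3, 4 → 3
1: 0
3: 0
4: 0
7: 0
Total: 1 + 4 + 3 + 0 + 0 + 0 + 0 = 8

There are 8 discordant pairs.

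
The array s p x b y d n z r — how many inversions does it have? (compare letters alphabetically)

Sweep left to right; for each value list the smaller values that follow it:
s: 5
p: 3
x: 4
b: 0
y: 3
d: 0
n: 0
z: 1
r: 0
Sum: 5 + 3 + 4 + 0 + 3 + 0 + 0 + 1 + 0 = 16

Inversions: 16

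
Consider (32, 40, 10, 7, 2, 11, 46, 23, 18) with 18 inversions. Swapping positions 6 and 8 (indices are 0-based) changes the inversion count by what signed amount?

-3

Positions 6 and 8 hold 46 and 18; after swapping, the array is [32, 40, 10, 7, 2, 11, 18, 23, 46].
Element-by-element contributions:
32: 6
40: 6
10: 2
7: 1
2: 0
11: 0
18: 0
23: 0
46: 0
Sum: 6 + 6 + 2 + 1 + 0 + 0 + 0 + 0 + 0 = 15
Change: 15 − 18 = -3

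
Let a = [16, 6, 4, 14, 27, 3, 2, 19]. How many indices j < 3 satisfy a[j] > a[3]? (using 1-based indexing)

2 such elements

The element at index 3 is 4.
Elements before it: 16, 6
Those larger than 4: 16, 6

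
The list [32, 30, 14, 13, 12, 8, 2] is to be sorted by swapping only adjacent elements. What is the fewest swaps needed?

Minimum adjacent swaps = number of inversions (each swap of adjacent out-of-order elements removes one inversion and no swap can remove more).
Count inversions — for each element, later elements that are smaller:
32: 30, 14, 13, 12, 8, 2 → 6
30: 14, 13, 12, 8, 2 → 5
14: 13, 12, 8, 2 → 4
13: 12, 8, 2 → 3
12: 8, 2 → 2
8: 2 → 1
2: none → 0
Total inversions: 6 + 5 + 4 + 3 + 2 + 1 + 0 = 21

21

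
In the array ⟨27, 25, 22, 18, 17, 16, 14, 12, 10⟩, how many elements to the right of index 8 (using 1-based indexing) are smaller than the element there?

1

The element at index 8 is 12.
Elements after it: 10
Those smaller than 12: 10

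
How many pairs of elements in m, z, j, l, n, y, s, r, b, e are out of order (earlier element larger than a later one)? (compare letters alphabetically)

Inversions: 27

Sweep left to right; for each value list the smaller values that follow it:
m: 4
z: 8
j: 2
l: 2
n: 2
y: 4
s: 3
r: 2
b: 0
e: 0
Sum: 4 + 8 + 2 + 2 + 2 + 4 + 3 + 2 + 0 + 0 = 27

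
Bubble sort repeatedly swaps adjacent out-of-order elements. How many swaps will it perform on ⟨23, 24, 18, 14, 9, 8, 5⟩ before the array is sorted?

Swaps: 20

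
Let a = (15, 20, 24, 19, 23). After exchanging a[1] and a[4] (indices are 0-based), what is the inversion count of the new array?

Inversions: 4

Positions 1 and 4 hold 20 and 23; after swapping, the array is [15, 23, 24, 19, 20].
Count, for each position, how many later elements it exceeds:
15 → none → 0
23 → 19, 20 → 2
24 → 19, 20 → 2
19 → none → 0
20 → none → 0
Sum: 0 + 2 + 2 + 0 + 0 = 4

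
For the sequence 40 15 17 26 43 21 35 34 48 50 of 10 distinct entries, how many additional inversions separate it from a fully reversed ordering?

Maximum inversions for 10 distinct elements is C(10, 2) = 10·9/2 = 45.
Current inversions — for each element, count later smaller elements:
40: 6
15: 0
17: 0
26: 1
43: 3
21: 0
35: 1
34: 0
48: 0
50: 0
Current total: 6 + 0 + 0 + 1 + 3 + 0 + 1 + 0 + 0 + 0 = 11
Shortfall: 45 − 11 = 34

34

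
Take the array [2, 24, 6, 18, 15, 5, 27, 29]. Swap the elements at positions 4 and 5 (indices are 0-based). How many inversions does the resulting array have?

Inversions: 7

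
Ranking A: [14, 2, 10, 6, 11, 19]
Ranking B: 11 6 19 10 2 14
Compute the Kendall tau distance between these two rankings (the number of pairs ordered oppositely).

13

Assign each item its position (1..6) in the first ordering, then rewrite the second ordering as that position sequence:
positions: 14→1, 2→2, 10→3, 6→4, 11→5, 19→6
second ordering as positions: [5, 4, 6, 3, 2, 1]
Discordant pairs = inversions in this position sequence.
5: 4, 3, 2, 1 → 4
4: 3, 2, 1 → 3
6: 3, 2, 1 → 3
3: 2, 1 → 2
2: 1 → 1
1: 0
Total: 4 + 3 + 3 + 2 + 1 + 0 = 13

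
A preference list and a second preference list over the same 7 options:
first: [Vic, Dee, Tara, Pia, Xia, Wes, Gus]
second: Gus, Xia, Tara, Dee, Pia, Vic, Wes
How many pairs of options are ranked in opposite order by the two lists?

Assign each item its position (1..7) in the first ordering, then rewrite the second ordering as that position sequence:
positions: Vic→1, Dee→2, Tara→3, Pia→4, Xia→5, Wes→6, Gus→7
second ordering as positions: [7, 5, 3, 2, 4, 1, 6]
Discordant pairs = inversions in this position sequence.
7: 5, 3, 2, 4, 1, 6 → 6
5: 3, 2, 4, 1 → 4
3: 2, 1 → 2
2: 1 → 1
4: 1 → 1
1: 0
6: 0
Total: 6 + 4 + 2 + 1 + 1 + 0 + 0 = 14

There are 14 pairs.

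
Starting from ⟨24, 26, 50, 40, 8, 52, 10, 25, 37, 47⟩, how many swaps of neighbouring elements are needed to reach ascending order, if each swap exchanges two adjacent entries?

Swaps: 19

Each adjacent swap fixes exactly one inversion, so the minimum swap count equals the number of inversions.
Count inversions — for each element, later elements that are smaller:
24: 8, 10 → 2
26: 8, 10, 25 → 3
50: 40, 8, 10, 25, 37, 47 → 6
40: 8, 10, 25, 37 → 4
8: none → 0
52: 10, 25, 37, 47 → 4
10: none → 0
25: none → 0
37: none → 0
47: none → 0
Total inversions: 2 + 3 + 6 + 4 + 0 + 4 + 0 + 0 + 0 + 0 = 19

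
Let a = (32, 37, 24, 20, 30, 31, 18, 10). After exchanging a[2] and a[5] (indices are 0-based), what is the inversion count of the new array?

25 inversions

Positions 2 and 5 hold 24 and 31; after swapping, the array is [32, 37, 31, 20, 30, 24, 18, 10].
Element-by-element contributions:
32 → 31, 20, 30, 24, 18, 10 → 6
37 → 31, 20, 30, 24, 18, 10 → 6
31 → 20, 30, 24, 18, 10 → 5
20 → 18, 10 → 2
30 → 24, 18, 10 → 3
24 → 18, 10 → 2
18 → 10 → 1
10 → none → 0
Sum: 6 + 6 + 5 + 2 + 3 + 2 + 1 + 0 = 25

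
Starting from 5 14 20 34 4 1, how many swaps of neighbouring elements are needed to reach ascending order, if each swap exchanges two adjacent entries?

The minimum number of adjacent swaps to sort an array equals its inversion count, since every such swap removes exactly one inversion.
Count inversions — for each element, later elements that are smaller:
5: 4, 1 → 2
14: 4, 1 → 2
20: 4, 1 → 2
34: 4, 1 → 2
4: 1 → 1
1: none → 0
Total inversions: 2 + 2 + 2 + 2 + 1 + 0 = 9

9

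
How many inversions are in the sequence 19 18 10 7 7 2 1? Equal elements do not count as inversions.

Sweep left to right; for each value list the smaller values that follow it:
19: 6
18: 5
10: 4
7: 2
7: 2
2: 1
1: 0
Sum: 6 + 5 + 4 + 2 + 2 + 1 + 0 = 20

20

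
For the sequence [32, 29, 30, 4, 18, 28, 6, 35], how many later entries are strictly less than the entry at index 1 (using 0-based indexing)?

The element at index 1 is 29.
Elements after it: 30, 4, 18, 28, 6, 35
Those smaller than 29: 4, 18, 28, 6

4 such elements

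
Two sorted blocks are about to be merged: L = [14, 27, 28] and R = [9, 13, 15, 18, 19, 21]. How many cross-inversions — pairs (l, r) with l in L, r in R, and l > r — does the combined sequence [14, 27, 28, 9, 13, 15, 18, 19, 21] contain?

14 cross-inversions

Count, for every r in R, how many entries of L exceed r:
r = 9: 14, 27, 28 → 3
r = 13: 14, 27, 28 → 3
r = 15: 27, 28 → 2
r = 18: 27, 28 → 2
r = 19: 27, 28 → 2
r = 21: 27, 28 → 2
Cross-inversions: 3 + 3 + 2 + 2 + 2 + 2 = 14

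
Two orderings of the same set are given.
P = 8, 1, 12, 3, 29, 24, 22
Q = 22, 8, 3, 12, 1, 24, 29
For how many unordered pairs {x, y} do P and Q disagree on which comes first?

Assign each item its position (1..7) in the first ordering, then rewrite the second ordering as that position sequence:
positions: 8→1, 1→2, 12→3, 3→4, 29→5, 24→6, 22→7
second ordering as positions: [7, 1, 4, 3, 2, 6, 5]
Discordant pairs = inversions in this position sequence.
7: 1, 4, 3, 2, 6, 5 → 6
1: 0
4: 3, 2 → 2
3: 2 → 1
2: 0
6: 5 → 1
5: 0
Total: 6 + 0 + 2 + 1 + 0 + 1 + 0 = 10

10 disagreeing pairs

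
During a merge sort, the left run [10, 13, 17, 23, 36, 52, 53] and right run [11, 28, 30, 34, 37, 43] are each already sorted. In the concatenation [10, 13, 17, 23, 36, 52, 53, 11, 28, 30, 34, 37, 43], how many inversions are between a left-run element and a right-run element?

For each element r of the right run, count left-run elements greater than r:
r = 11: 13, 17, 23, 36, 52, 53 → 6
r = 28: 36, 52, 53 → 3
r = 30: 36, 52, 53 → 3
r = 34: 36, 52, 53 → 3
r = 37: 52, 53 → 2
r = 43: 52, 53 → 2
Cross-inversions: 6 + 3 + 3 + 3 + 2 + 2 = 19

19 cross-inversions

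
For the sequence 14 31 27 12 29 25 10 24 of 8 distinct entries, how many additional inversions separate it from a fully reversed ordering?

10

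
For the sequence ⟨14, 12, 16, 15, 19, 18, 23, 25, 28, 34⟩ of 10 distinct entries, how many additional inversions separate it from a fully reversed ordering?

Maximum inversions for 10 distinct elements is C(10, 2) = 10·9/2 = 45.
Current inversions — for each element, count later smaller elements:
14: 1
12: 0
16: 1
15: 0
19: 1
18: 0
23: 0
25: 0
28: 0
34: 0
Current total: 1 + 0 + 1 + 0 + 1 + 0 + 0 + 0 + 0 + 0 = 3
Shortfall: 45 − 3 = 42

42 inversions short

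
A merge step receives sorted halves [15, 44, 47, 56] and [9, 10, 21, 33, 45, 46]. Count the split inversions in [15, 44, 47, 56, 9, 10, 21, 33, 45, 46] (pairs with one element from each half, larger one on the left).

18

For each element r of the right run, count left-run elements greater than r:
r = 9: 15, 44, 47, 56 → 4
r = 10: 15, 44, 47, 56 → 4
r = 21: 44, 47, 56 → 3
r = 33: 44, 47, 56 → 3
r = 45: 47, 56 → 2
r = 46: 47, 56 → 2
Cross-inversions: 4 + 4 + 3 + 3 + 2 + 2 = 18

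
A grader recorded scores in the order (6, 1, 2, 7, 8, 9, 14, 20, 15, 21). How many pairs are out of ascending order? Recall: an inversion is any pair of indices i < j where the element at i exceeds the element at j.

For each element, count later entries that are smaller:
6 → 1, 2 → 2
1 → none → 0
2 → none → 0
7 → none → 0
8 → none → 0
9 → none → 0
14 → none → 0
20 → 15 → 1
15 → none → 0
21 → none → 0
Sum: 2 + 0 + 0 + 0 + 0 + 0 + 0 + 1 + 0 + 0 = 3

3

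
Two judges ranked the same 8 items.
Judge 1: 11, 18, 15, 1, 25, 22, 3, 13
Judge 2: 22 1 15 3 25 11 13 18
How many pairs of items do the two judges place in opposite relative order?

16

Assign each item its position (1..8) in the first ordering, then rewrite the second ordering as that position sequence:
positions: 11→1, 18→2, 15→3, 1→4, 25→5, 22→6, 3→7, 13→8
second ordering as positions: [6, 4, 3, 7, 5, 1, 8, 2]
Discordant pairs = inversions in this position sequence.
6: 4, 3, 5, 1, 2 → 5
4: 3, 1, 2 → 3
3: 1, 2 → 2
7: 5, 1, 2 → 3
5: 1, 2 → 2
1: 0
8: 2 → 1
2: 0
Total: 5 + 3 + 2 + 3 + 2 + 0 + 1 + 0 = 16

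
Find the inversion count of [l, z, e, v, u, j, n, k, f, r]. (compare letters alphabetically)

Count, for each position, how many later elements it exceeds:
l → e, j, k, f → 4
z → e, v, u, j, n, k, f, r → 8
e → none → 0
v → u, j, n, k, f, r → 6
u → j, n, k, f, r → 5
j → f → 1
n → k, f → 2
k → f → 1
f → none → 0
r → none → 0
Sum: 4 + 8 + 0 + 6 + 5 + 1 + 2 + 1 + 0 + 0 = 27

27 out-of-order pairs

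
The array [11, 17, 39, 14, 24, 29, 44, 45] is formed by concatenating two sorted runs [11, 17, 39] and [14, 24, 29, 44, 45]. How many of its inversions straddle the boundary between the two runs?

Take each right-half value and tally the left-half values above it:
r = 14: 17, 39 → 2
r = 24: 39 → 1
r = 29: 39 → 1
r = 44: none → 0
r = 45: none → 0
Cross-inversions: 2 + 1 + 1 + 0 + 0 = 4

4 cross-inversions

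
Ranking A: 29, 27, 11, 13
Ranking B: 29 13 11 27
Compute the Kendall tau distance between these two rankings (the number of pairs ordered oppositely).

Assign each item its position (1..4) in the first ordering, then rewrite the second ordering as that position sequence:
positions: 29→1, 27→2, 11→3, 13→4
second ordering as positions: [1, 4, 3, 2]
Discordant pairs = inversions in this position sequence.
1: 0
4: 3, 2 → 2
3: 2 → 1
2: 0
Total: 0 + 2 + 1 + 0 = 3

Discordant pairs: 3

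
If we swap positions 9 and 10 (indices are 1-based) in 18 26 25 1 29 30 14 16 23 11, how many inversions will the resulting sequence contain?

25 inversions

Positions 9 and 10 hold 23 and 11; after swapping, the array is [18, 26, 25, 1, 29, 30, 14, 16, 11, 23].
For each element, count later entries that are smaller:
18: 4
26: 6
25: 5
1: 0
29: 4
30: 4
14: 1
16: 1
11: 0
23: 0
Sum: 4 + 6 + 5 + 0 + 4 + 4 + 1 + 1 + 0 + 0 = 25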